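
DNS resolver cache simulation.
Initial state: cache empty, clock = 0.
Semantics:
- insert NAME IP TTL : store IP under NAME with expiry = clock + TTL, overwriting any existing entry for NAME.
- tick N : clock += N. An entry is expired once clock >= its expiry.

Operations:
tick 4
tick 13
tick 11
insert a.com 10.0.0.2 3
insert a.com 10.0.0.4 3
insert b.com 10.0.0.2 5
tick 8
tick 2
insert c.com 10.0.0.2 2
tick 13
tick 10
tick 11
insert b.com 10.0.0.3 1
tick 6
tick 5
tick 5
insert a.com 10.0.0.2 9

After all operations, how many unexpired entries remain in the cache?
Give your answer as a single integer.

Op 1: tick 4 -> clock=4.
Op 2: tick 13 -> clock=17.
Op 3: tick 11 -> clock=28.
Op 4: insert a.com -> 10.0.0.2 (expiry=28+3=31). clock=28
Op 5: insert a.com -> 10.0.0.4 (expiry=28+3=31). clock=28
Op 6: insert b.com -> 10.0.0.2 (expiry=28+5=33). clock=28
Op 7: tick 8 -> clock=36. purged={a.com,b.com}
Op 8: tick 2 -> clock=38.
Op 9: insert c.com -> 10.0.0.2 (expiry=38+2=40). clock=38
Op 10: tick 13 -> clock=51. purged={c.com}
Op 11: tick 10 -> clock=61.
Op 12: tick 11 -> clock=72.
Op 13: insert b.com -> 10.0.0.3 (expiry=72+1=73). clock=72
Op 14: tick 6 -> clock=78. purged={b.com}
Op 15: tick 5 -> clock=83.
Op 16: tick 5 -> clock=88.
Op 17: insert a.com -> 10.0.0.2 (expiry=88+9=97). clock=88
Final cache (unexpired): {a.com} -> size=1

Answer: 1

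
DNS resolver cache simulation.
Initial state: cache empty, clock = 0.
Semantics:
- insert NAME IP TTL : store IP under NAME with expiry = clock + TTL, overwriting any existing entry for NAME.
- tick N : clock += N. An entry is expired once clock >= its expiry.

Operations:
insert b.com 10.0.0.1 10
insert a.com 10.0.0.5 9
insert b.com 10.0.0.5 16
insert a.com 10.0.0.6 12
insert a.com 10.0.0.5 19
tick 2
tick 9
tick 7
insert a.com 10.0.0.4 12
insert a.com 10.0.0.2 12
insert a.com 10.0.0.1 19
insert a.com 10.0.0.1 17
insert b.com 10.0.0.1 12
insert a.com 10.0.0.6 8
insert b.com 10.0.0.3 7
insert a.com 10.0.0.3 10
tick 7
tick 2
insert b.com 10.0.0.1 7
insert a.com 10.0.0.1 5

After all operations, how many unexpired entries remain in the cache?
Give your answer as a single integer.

Op 1: insert b.com -> 10.0.0.1 (expiry=0+10=10). clock=0
Op 2: insert a.com -> 10.0.0.5 (expiry=0+9=9). clock=0
Op 3: insert b.com -> 10.0.0.5 (expiry=0+16=16). clock=0
Op 4: insert a.com -> 10.0.0.6 (expiry=0+12=12). clock=0
Op 5: insert a.com -> 10.0.0.5 (expiry=0+19=19). clock=0
Op 6: tick 2 -> clock=2.
Op 7: tick 9 -> clock=11.
Op 8: tick 7 -> clock=18. purged={b.com}
Op 9: insert a.com -> 10.0.0.4 (expiry=18+12=30). clock=18
Op 10: insert a.com -> 10.0.0.2 (expiry=18+12=30). clock=18
Op 11: insert a.com -> 10.0.0.1 (expiry=18+19=37). clock=18
Op 12: insert a.com -> 10.0.0.1 (expiry=18+17=35). clock=18
Op 13: insert b.com -> 10.0.0.1 (expiry=18+12=30). clock=18
Op 14: insert a.com -> 10.0.0.6 (expiry=18+8=26). clock=18
Op 15: insert b.com -> 10.0.0.3 (expiry=18+7=25). clock=18
Op 16: insert a.com -> 10.0.0.3 (expiry=18+10=28). clock=18
Op 17: tick 7 -> clock=25. purged={b.com}
Op 18: tick 2 -> clock=27.
Op 19: insert b.com -> 10.0.0.1 (expiry=27+7=34). clock=27
Op 20: insert a.com -> 10.0.0.1 (expiry=27+5=32). clock=27
Final cache (unexpired): {a.com,b.com} -> size=2

Answer: 2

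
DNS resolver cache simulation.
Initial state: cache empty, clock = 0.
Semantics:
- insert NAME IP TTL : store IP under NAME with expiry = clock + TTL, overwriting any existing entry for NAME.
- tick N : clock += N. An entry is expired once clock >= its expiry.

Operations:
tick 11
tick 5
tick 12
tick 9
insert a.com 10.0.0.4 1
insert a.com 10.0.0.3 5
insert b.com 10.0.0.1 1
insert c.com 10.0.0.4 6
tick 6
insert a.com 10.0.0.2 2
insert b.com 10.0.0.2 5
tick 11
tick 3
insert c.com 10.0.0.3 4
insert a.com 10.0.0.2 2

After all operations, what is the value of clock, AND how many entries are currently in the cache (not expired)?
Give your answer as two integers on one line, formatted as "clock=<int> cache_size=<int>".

Op 1: tick 11 -> clock=11.
Op 2: tick 5 -> clock=16.
Op 3: tick 12 -> clock=28.
Op 4: tick 9 -> clock=37.
Op 5: insert a.com -> 10.0.0.4 (expiry=37+1=38). clock=37
Op 6: insert a.com -> 10.0.0.3 (expiry=37+5=42). clock=37
Op 7: insert b.com -> 10.0.0.1 (expiry=37+1=38). clock=37
Op 8: insert c.com -> 10.0.0.4 (expiry=37+6=43). clock=37
Op 9: tick 6 -> clock=43. purged={a.com,b.com,c.com}
Op 10: insert a.com -> 10.0.0.2 (expiry=43+2=45). clock=43
Op 11: insert b.com -> 10.0.0.2 (expiry=43+5=48). clock=43
Op 12: tick 11 -> clock=54. purged={a.com,b.com}
Op 13: tick 3 -> clock=57.
Op 14: insert c.com -> 10.0.0.3 (expiry=57+4=61). clock=57
Op 15: insert a.com -> 10.0.0.2 (expiry=57+2=59). clock=57
Final clock = 57
Final cache (unexpired): {a.com,c.com} -> size=2

Answer: clock=57 cache_size=2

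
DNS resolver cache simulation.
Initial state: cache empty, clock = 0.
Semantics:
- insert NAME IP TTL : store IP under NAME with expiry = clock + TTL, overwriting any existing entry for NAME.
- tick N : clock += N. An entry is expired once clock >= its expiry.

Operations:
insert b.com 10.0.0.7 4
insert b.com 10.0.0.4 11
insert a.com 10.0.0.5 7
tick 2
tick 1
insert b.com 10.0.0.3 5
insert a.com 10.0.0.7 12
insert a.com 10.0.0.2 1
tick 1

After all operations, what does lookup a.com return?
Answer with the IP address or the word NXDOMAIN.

Answer: NXDOMAIN

Derivation:
Op 1: insert b.com -> 10.0.0.7 (expiry=0+4=4). clock=0
Op 2: insert b.com -> 10.0.0.4 (expiry=0+11=11). clock=0
Op 3: insert a.com -> 10.0.0.5 (expiry=0+7=7). clock=0
Op 4: tick 2 -> clock=2.
Op 5: tick 1 -> clock=3.
Op 6: insert b.com -> 10.0.0.3 (expiry=3+5=8). clock=3
Op 7: insert a.com -> 10.0.0.7 (expiry=3+12=15). clock=3
Op 8: insert a.com -> 10.0.0.2 (expiry=3+1=4). clock=3
Op 9: tick 1 -> clock=4. purged={a.com}
lookup a.com: not in cache (expired or never inserted)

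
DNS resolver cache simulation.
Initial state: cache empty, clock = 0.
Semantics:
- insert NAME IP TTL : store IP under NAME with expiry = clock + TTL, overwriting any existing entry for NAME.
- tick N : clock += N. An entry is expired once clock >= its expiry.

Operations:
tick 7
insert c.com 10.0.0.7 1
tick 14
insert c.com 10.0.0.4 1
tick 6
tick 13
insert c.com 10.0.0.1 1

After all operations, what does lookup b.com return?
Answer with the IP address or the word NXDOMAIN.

Answer: NXDOMAIN

Derivation:
Op 1: tick 7 -> clock=7.
Op 2: insert c.com -> 10.0.0.7 (expiry=7+1=8). clock=7
Op 3: tick 14 -> clock=21. purged={c.com}
Op 4: insert c.com -> 10.0.0.4 (expiry=21+1=22). clock=21
Op 5: tick 6 -> clock=27. purged={c.com}
Op 6: tick 13 -> clock=40.
Op 7: insert c.com -> 10.0.0.1 (expiry=40+1=41). clock=40
lookup b.com: not in cache (expired or never inserted)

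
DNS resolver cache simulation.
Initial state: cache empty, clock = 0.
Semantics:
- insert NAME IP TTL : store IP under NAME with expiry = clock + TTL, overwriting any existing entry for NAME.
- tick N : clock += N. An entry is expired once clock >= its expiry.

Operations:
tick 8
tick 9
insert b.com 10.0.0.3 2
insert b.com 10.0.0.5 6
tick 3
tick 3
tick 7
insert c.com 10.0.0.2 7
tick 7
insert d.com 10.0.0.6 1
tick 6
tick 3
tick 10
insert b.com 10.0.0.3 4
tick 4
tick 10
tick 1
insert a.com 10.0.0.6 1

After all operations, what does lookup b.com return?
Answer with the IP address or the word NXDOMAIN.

Answer: NXDOMAIN

Derivation:
Op 1: tick 8 -> clock=8.
Op 2: tick 9 -> clock=17.
Op 3: insert b.com -> 10.0.0.3 (expiry=17+2=19). clock=17
Op 4: insert b.com -> 10.0.0.5 (expiry=17+6=23). clock=17
Op 5: tick 3 -> clock=20.
Op 6: tick 3 -> clock=23. purged={b.com}
Op 7: tick 7 -> clock=30.
Op 8: insert c.com -> 10.0.0.2 (expiry=30+7=37). clock=30
Op 9: tick 7 -> clock=37. purged={c.com}
Op 10: insert d.com -> 10.0.0.6 (expiry=37+1=38). clock=37
Op 11: tick 6 -> clock=43. purged={d.com}
Op 12: tick 3 -> clock=46.
Op 13: tick 10 -> clock=56.
Op 14: insert b.com -> 10.0.0.3 (expiry=56+4=60). clock=56
Op 15: tick 4 -> clock=60. purged={b.com}
Op 16: tick 10 -> clock=70.
Op 17: tick 1 -> clock=71.
Op 18: insert a.com -> 10.0.0.6 (expiry=71+1=72). clock=71
lookup b.com: not in cache (expired or never inserted)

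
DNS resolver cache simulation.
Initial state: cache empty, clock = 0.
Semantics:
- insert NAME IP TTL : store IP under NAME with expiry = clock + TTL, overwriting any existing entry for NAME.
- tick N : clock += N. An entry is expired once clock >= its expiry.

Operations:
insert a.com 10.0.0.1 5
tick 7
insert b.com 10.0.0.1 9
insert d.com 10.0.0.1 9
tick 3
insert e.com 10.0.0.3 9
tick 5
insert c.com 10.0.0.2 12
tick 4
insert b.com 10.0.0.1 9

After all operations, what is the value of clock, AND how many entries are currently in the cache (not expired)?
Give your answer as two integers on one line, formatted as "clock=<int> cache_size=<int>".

Answer: clock=19 cache_size=2

Derivation:
Op 1: insert a.com -> 10.0.0.1 (expiry=0+5=5). clock=0
Op 2: tick 7 -> clock=7. purged={a.com}
Op 3: insert b.com -> 10.0.0.1 (expiry=7+9=16). clock=7
Op 4: insert d.com -> 10.0.0.1 (expiry=7+9=16). clock=7
Op 5: tick 3 -> clock=10.
Op 6: insert e.com -> 10.0.0.3 (expiry=10+9=19). clock=10
Op 7: tick 5 -> clock=15.
Op 8: insert c.com -> 10.0.0.2 (expiry=15+12=27). clock=15
Op 9: tick 4 -> clock=19. purged={b.com,d.com,e.com}
Op 10: insert b.com -> 10.0.0.1 (expiry=19+9=28). clock=19
Final clock = 19
Final cache (unexpired): {b.com,c.com} -> size=2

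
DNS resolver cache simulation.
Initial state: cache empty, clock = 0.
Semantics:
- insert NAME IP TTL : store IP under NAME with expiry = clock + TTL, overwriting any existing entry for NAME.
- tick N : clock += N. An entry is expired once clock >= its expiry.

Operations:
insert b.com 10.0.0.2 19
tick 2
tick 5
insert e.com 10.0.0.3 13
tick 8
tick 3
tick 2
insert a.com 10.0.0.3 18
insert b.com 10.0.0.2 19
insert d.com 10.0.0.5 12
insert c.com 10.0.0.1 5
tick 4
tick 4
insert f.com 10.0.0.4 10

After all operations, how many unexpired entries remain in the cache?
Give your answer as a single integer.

Op 1: insert b.com -> 10.0.0.2 (expiry=0+19=19). clock=0
Op 2: tick 2 -> clock=2.
Op 3: tick 5 -> clock=7.
Op 4: insert e.com -> 10.0.0.3 (expiry=7+13=20). clock=7
Op 5: tick 8 -> clock=15.
Op 6: tick 3 -> clock=18.
Op 7: tick 2 -> clock=20. purged={b.com,e.com}
Op 8: insert a.com -> 10.0.0.3 (expiry=20+18=38). clock=20
Op 9: insert b.com -> 10.0.0.2 (expiry=20+19=39). clock=20
Op 10: insert d.com -> 10.0.0.5 (expiry=20+12=32). clock=20
Op 11: insert c.com -> 10.0.0.1 (expiry=20+5=25). clock=20
Op 12: tick 4 -> clock=24.
Op 13: tick 4 -> clock=28. purged={c.com}
Op 14: insert f.com -> 10.0.0.4 (expiry=28+10=38). clock=28
Final cache (unexpired): {a.com,b.com,d.com,f.com} -> size=4

Answer: 4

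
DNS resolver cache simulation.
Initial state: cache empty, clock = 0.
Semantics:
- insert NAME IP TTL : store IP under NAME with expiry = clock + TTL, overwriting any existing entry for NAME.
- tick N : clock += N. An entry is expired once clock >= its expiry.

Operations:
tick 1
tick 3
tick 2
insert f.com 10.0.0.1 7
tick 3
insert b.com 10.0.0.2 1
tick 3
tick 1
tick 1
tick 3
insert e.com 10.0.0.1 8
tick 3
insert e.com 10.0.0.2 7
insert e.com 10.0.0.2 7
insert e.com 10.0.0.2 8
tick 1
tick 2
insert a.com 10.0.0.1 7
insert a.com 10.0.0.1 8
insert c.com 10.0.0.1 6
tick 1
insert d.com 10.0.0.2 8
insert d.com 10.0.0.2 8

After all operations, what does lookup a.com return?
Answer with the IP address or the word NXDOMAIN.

Answer: 10.0.0.1

Derivation:
Op 1: tick 1 -> clock=1.
Op 2: tick 3 -> clock=4.
Op 3: tick 2 -> clock=6.
Op 4: insert f.com -> 10.0.0.1 (expiry=6+7=13). clock=6
Op 5: tick 3 -> clock=9.
Op 6: insert b.com -> 10.0.0.2 (expiry=9+1=10). clock=9
Op 7: tick 3 -> clock=12. purged={b.com}
Op 8: tick 1 -> clock=13. purged={f.com}
Op 9: tick 1 -> clock=14.
Op 10: tick 3 -> clock=17.
Op 11: insert e.com -> 10.0.0.1 (expiry=17+8=25). clock=17
Op 12: tick 3 -> clock=20.
Op 13: insert e.com -> 10.0.0.2 (expiry=20+7=27). clock=20
Op 14: insert e.com -> 10.0.0.2 (expiry=20+7=27). clock=20
Op 15: insert e.com -> 10.0.0.2 (expiry=20+8=28). clock=20
Op 16: tick 1 -> clock=21.
Op 17: tick 2 -> clock=23.
Op 18: insert a.com -> 10.0.0.1 (expiry=23+7=30). clock=23
Op 19: insert a.com -> 10.0.0.1 (expiry=23+8=31). clock=23
Op 20: insert c.com -> 10.0.0.1 (expiry=23+6=29). clock=23
Op 21: tick 1 -> clock=24.
Op 22: insert d.com -> 10.0.0.2 (expiry=24+8=32). clock=24
Op 23: insert d.com -> 10.0.0.2 (expiry=24+8=32). clock=24
lookup a.com: present, ip=10.0.0.1 expiry=31 > clock=24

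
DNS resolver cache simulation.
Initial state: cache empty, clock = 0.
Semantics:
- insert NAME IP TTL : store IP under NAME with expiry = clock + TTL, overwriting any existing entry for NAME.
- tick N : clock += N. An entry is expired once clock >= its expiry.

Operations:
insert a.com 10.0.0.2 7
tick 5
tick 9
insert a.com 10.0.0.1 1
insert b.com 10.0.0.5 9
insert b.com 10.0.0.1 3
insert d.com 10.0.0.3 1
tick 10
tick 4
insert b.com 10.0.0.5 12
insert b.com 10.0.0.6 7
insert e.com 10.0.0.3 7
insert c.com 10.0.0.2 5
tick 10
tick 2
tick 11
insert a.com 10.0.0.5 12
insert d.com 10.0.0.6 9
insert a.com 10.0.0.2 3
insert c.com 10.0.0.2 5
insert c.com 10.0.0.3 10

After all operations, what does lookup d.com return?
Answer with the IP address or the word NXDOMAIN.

Answer: 10.0.0.6

Derivation:
Op 1: insert a.com -> 10.0.0.2 (expiry=0+7=7). clock=0
Op 2: tick 5 -> clock=5.
Op 3: tick 9 -> clock=14. purged={a.com}
Op 4: insert a.com -> 10.0.0.1 (expiry=14+1=15). clock=14
Op 5: insert b.com -> 10.0.0.5 (expiry=14+9=23). clock=14
Op 6: insert b.com -> 10.0.0.1 (expiry=14+3=17). clock=14
Op 7: insert d.com -> 10.0.0.3 (expiry=14+1=15). clock=14
Op 8: tick 10 -> clock=24. purged={a.com,b.com,d.com}
Op 9: tick 4 -> clock=28.
Op 10: insert b.com -> 10.0.0.5 (expiry=28+12=40). clock=28
Op 11: insert b.com -> 10.0.0.6 (expiry=28+7=35). clock=28
Op 12: insert e.com -> 10.0.0.3 (expiry=28+7=35). clock=28
Op 13: insert c.com -> 10.0.0.2 (expiry=28+5=33). clock=28
Op 14: tick 10 -> clock=38. purged={b.com,c.com,e.com}
Op 15: tick 2 -> clock=40.
Op 16: tick 11 -> clock=51.
Op 17: insert a.com -> 10.0.0.5 (expiry=51+12=63). clock=51
Op 18: insert d.com -> 10.0.0.6 (expiry=51+9=60). clock=51
Op 19: insert a.com -> 10.0.0.2 (expiry=51+3=54). clock=51
Op 20: insert c.com -> 10.0.0.2 (expiry=51+5=56). clock=51
Op 21: insert c.com -> 10.0.0.3 (expiry=51+10=61). clock=51
lookup d.com: present, ip=10.0.0.6 expiry=60 > clock=51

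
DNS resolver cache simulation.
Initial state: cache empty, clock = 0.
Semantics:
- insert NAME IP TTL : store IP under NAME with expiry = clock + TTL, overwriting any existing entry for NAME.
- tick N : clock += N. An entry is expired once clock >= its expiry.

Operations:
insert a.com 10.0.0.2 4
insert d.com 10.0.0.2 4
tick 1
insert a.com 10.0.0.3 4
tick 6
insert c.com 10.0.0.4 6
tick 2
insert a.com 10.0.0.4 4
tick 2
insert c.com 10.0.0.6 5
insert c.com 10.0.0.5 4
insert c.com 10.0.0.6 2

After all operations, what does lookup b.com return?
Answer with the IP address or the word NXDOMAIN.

Op 1: insert a.com -> 10.0.0.2 (expiry=0+4=4). clock=0
Op 2: insert d.com -> 10.0.0.2 (expiry=0+4=4). clock=0
Op 3: tick 1 -> clock=1.
Op 4: insert a.com -> 10.0.0.3 (expiry=1+4=5). clock=1
Op 5: tick 6 -> clock=7. purged={a.com,d.com}
Op 6: insert c.com -> 10.0.0.4 (expiry=7+6=13). clock=7
Op 7: tick 2 -> clock=9.
Op 8: insert a.com -> 10.0.0.4 (expiry=9+4=13). clock=9
Op 9: tick 2 -> clock=11.
Op 10: insert c.com -> 10.0.0.6 (expiry=11+5=16). clock=11
Op 11: insert c.com -> 10.0.0.5 (expiry=11+4=15). clock=11
Op 12: insert c.com -> 10.0.0.6 (expiry=11+2=13). clock=11
lookup b.com: not in cache (expired or never inserted)

Answer: NXDOMAIN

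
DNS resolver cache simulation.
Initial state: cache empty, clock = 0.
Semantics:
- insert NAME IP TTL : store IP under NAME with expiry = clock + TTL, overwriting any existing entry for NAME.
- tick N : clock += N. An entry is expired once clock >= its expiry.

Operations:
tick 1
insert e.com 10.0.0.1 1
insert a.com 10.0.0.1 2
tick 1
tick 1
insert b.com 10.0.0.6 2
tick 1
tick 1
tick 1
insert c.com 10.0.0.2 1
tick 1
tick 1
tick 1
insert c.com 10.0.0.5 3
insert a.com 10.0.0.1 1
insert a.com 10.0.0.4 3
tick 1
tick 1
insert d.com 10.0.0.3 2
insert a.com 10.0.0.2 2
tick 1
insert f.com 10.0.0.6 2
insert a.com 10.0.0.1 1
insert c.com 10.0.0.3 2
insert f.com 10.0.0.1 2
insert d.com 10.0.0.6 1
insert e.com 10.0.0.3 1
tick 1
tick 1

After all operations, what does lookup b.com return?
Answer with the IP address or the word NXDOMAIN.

Answer: NXDOMAIN

Derivation:
Op 1: tick 1 -> clock=1.
Op 2: insert e.com -> 10.0.0.1 (expiry=1+1=2). clock=1
Op 3: insert a.com -> 10.0.0.1 (expiry=1+2=3). clock=1
Op 4: tick 1 -> clock=2. purged={e.com}
Op 5: tick 1 -> clock=3. purged={a.com}
Op 6: insert b.com -> 10.0.0.6 (expiry=3+2=5). clock=3
Op 7: tick 1 -> clock=4.
Op 8: tick 1 -> clock=5. purged={b.com}
Op 9: tick 1 -> clock=6.
Op 10: insert c.com -> 10.0.0.2 (expiry=6+1=7). clock=6
Op 11: tick 1 -> clock=7. purged={c.com}
Op 12: tick 1 -> clock=8.
Op 13: tick 1 -> clock=9.
Op 14: insert c.com -> 10.0.0.5 (expiry=9+3=12). clock=9
Op 15: insert a.com -> 10.0.0.1 (expiry=9+1=10). clock=9
Op 16: insert a.com -> 10.0.0.4 (expiry=9+3=12). clock=9
Op 17: tick 1 -> clock=10.
Op 18: tick 1 -> clock=11.
Op 19: insert d.com -> 10.0.0.3 (expiry=11+2=13). clock=11
Op 20: insert a.com -> 10.0.0.2 (expiry=11+2=13). clock=11
Op 21: tick 1 -> clock=12. purged={c.com}
Op 22: insert f.com -> 10.0.0.6 (expiry=12+2=14). clock=12
Op 23: insert a.com -> 10.0.0.1 (expiry=12+1=13). clock=12
Op 24: insert c.com -> 10.0.0.3 (expiry=12+2=14). clock=12
Op 25: insert f.com -> 10.0.0.1 (expiry=12+2=14). clock=12
Op 26: insert d.com -> 10.0.0.6 (expiry=12+1=13). clock=12
Op 27: insert e.com -> 10.0.0.3 (expiry=12+1=13). clock=12
Op 28: tick 1 -> clock=13. purged={a.com,d.com,e.com}
Op 29: tick 1 -> clock=14. purged={c.com,f.com}
lookup b.com: not in cache (expired or never inserted)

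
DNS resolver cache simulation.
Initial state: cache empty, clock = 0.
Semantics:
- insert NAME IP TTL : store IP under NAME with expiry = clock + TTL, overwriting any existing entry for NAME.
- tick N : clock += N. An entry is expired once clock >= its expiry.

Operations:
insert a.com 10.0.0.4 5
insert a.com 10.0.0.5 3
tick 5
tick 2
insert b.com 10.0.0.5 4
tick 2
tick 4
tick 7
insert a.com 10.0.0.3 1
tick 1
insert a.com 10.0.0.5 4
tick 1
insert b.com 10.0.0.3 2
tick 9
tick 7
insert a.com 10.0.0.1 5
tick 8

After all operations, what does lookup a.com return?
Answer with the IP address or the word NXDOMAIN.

Answer: NXDOMAIN

Derivation:
Op 1: insert a.com -> 10.0.0.4 (expiry=0+5=5). clock=0
Op 2: insert a.com -> 10.0.0.5 (expiry=0+3=3). clock=0
Op 3: tick 5 -> clock=5. purged={a.com}
Op 4: tick 2 -> clock=7.
Op 5: insert b.com -> 10.0.0.5 (expiry=7+4=11). clock=7
Op 6: tick 2 -> clock=9.
Op 7: tick 4 -> clock=13. purged={b.com}
Op 8: tick 7 -> clock=20.
Op 9: insert a.com -> 10.0.0.3 (expiry=20+1=21). clock=20
Op 10: tick 1 -> clock=21. purged={a.com}
Op 11: insert a.com -> 10.0.0.5 (expiry=21+4=25). clock=21
Op 12: tick 1 -> clock=22.
Op 13: insert b.com -> 10.0.0.3 (expiry=22+2=24). clock=22
Op 14: tick 9 -> clock=31. purged={a.com,b.com}
Op 15: tick 7 -> clock=38.
Op 16: insert a.com -> 10.0.0.1 (expiry=38+5=43). clock=38
Op 17: tick 8 -> clock=46. purged={a.com}
lookup a.com: not in cache (expired or never inserted)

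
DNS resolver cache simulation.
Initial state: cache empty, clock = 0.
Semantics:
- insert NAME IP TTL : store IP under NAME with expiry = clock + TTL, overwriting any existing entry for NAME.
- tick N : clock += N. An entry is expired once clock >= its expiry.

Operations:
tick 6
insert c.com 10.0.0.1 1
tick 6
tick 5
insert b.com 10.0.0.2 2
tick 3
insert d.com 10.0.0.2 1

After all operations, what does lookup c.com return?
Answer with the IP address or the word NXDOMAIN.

Answer: NXDOMAIN

Derivation:
Op 1: tick 6 -> clock=6.
Op 2: insert c.com -> 10.0.0.1 (expiry=6+1=7). clock=6
Op 3: tick 6 -> clock=12. purged={c.com}
Op 4: tick 5 -> clock=17.
Op 5: insert b.com -> 10.0.0.2 (expiry=17+2=19). clock=17
Op 6: tick 3 -> clock=20. purged={b.com}
Op 7: insert d.com -> 10.0.0.2 (expiry=20+1=21). clock=20
lookup c.com: not in cache (expired or never inserted)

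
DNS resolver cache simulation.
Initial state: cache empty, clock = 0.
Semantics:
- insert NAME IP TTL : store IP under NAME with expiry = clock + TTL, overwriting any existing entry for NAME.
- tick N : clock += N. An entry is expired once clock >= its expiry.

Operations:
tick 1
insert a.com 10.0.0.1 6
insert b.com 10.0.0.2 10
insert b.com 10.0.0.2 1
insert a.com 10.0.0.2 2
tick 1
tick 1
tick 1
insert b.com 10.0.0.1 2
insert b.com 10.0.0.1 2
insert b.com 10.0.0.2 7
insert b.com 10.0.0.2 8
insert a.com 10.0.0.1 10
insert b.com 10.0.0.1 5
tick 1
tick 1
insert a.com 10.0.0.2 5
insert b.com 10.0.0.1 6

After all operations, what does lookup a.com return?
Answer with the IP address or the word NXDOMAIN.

Answer: 10.0.0.2

Derivation:
Op 1: tick 1 -> clock=1.
Op 2: insert a.com -> 10.0.0.1 (expiry=1+6=7). clock=1
Op 3: insert b.com -> 10.0.0.2 (expiry=1+10=11). clock=1
Op 4: insert b.com -> 10.0.0.2 (expiry=1+1=2). clock=1
Op 5: insert a.com -> 10.0.0.2 (expiry=1+2=3). clock=1
Op 6: tick 1 -> clock=2. purged={b.com}
Op 7: tick 1 -> clock=3. purged={a.com}
Op 8: tick 1 -> clock=4.
Op 9: insert b.com -> 10.0.0.1 (expiry=4+2=6). clock=4
Op 10: insert b.com -> 10.0.0.1 (expiry=4+2=6). clock=4
Op 11: insert b.com -> 10.0.0.2 (expiry=4+7=11). clock=4
Op 12: insert b.com -> 10.0.0.2 (expiry=4+8=12). clock=4
Op 13: insert a.com -> 10.0.0.1 (expiry=4+10=14). clock=4
Op 14: insert b.com -> 10.0.0.1 (expiry=4+5=9). clock=4
Op 15: tick 1 -> clock=5.
Op 16: tick 1 -> clock=6.
Op 17: insert a.com -> 10.0.0.2 (expiry=6+5=11). clock=6
Op 18: insert b.com -> 10.0.0.1 (expiry=6+6=12). clock=6
lookup a.com: present, ip=10.0.0.2 expiry=11 > clock=6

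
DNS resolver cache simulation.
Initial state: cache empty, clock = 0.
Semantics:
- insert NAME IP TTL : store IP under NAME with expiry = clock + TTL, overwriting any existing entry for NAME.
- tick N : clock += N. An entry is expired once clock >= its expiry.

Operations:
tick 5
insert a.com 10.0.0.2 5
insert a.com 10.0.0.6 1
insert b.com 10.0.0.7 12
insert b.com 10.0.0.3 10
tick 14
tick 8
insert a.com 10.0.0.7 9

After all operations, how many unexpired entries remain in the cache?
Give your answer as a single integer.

Op 1: tick 5 -> clock=5.
Op 2: insert a.com -> 10.0.0.2 (expiry=5+5=10). clock=5
Op 3: insert a.com -> 10.0.0.6 (expiry=5+1=6). clock=5
Op 4: insert b.com -> 10.0.0.7 (expiry=5+12=17). clock=5
Op 5: insert b.com -> 10.0.0.3 (expiry=5+10=15). clock=5
Op 6: tick 14 -> clock=19. purged={a.com,b.com}
Op 7: tick 8 -> clock=27.
Op 8: insert a.com -> 10.0.0.7 (expiry=27+9=36). clock=27
Final cache (unexpired): {a.com} -> size=1

Answer: 1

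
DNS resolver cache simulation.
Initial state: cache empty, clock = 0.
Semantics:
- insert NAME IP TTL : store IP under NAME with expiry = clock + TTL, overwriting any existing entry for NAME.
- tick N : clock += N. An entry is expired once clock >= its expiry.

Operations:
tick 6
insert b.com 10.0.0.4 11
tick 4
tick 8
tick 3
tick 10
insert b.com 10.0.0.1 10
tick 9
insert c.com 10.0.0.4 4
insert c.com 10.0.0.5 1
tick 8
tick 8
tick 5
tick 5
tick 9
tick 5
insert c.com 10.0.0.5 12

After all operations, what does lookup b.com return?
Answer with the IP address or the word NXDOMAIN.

Answer: NXDOMAIN

Derivation:
Op 1: tick 6 -> clock=6.
Op 2: insert b.com -> 10.0.0.4 (expiry=6+11=17). clock=6
Op 3: tick 4 -> clock=10.
Op 4: tick 8 -> clock=18. purged={b.com}
Op 5: tick 3 -> clock=21.
Op 6: tick 10 -> clock=31.
Op 7: insert b.com -> 10.0.0.1 (expiry=31+10=41). clock=31
Op 8: tick 9 -> clock=40.
Op 9: insert c.com -> 10.0.0.4 (expiry=40+4=44). clock=40
Op 10: insert c.com -> 10.0.0.5 (expiry=40+1=41). clock=40
Op 11: tick 8 -> clock=48. purged={b.com,c.com}
Op 12: tick 8 -> clock=56.
Op 13: tick 5 -> clock=61.
Op 14: tick 5 -> clock=66.
Op 15: tick 9 -> clock=75.
Op 16: tick 5 -> clock=80.
Op 17: insert c.com -> 10.0.0.5 (expiry=80+12=92). clock=80
lookup b.com: not in cache (expired or never inserted)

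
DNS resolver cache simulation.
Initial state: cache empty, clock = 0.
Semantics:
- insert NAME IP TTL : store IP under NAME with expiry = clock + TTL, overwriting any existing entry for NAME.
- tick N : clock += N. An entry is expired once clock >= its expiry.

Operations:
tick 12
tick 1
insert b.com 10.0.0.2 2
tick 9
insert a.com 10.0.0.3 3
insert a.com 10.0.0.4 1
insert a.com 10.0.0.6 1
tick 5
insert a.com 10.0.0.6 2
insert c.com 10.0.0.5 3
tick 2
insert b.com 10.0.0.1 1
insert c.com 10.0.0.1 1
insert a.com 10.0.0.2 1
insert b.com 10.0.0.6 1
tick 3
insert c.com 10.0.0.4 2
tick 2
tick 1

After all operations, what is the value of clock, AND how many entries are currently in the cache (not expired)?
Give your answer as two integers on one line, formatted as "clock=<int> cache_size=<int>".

Op 1: tick 12 -> clock=12.
Op 2: tick 1 -> clock=13.
Op 3: insert b.com -> 10.0.0.2 (expiry=13+2=15). clock=13
Op 4: tick 9 -> clock=22. purged={b.com}
Op 5: insert a.com -> 10.0.0.3 (expiry=22+3=25). clock=22
Op 6: insert a.com -> 10.0.0.4 (expiry=22+1=23). clock=22
Op 7: insert a.com -> 10.0.0.6 (expiry=22+1=23). clock=22
Op 8: tick 5 -> clock=27. purged={a.com}
Op 9: insert a.com -> 10.0.0.6 (expiry=27+2=29). clock=27
Op 10: insert c.com -> 10.0.0.5 (expiry=27+3=30). clock=27
Op 11: tick 2 -> clock=29. purged={a.com}
Op 12: insert b.com -> 10.0.0.1 (expiry=29+1=30). clock=29
Op 13: insert c.com -> 10.0.0.1 (expiry=29+1=30). clock=29
Op 14: insert a.com -> 10.0.0.2 (expiry=29+1=30). clock=29
Op 15: insert b.com -> 10.0.0.6 (expiry=29+1=30). clock=29
Op 16: tick 3 -> clock=32. purged={a.com,b.com,c.com}
Op 17: insert c.com -> 10.0.0.4 (expiry=32+2=34). clock=32
Op 18: tick 2 -> clock=34. purged={c.com}
Op 19: tick 1 -> clock=35.
Final clock = 35
Final cache (unexpired): {} -> size=0

Answer: clock=35 cache_size=0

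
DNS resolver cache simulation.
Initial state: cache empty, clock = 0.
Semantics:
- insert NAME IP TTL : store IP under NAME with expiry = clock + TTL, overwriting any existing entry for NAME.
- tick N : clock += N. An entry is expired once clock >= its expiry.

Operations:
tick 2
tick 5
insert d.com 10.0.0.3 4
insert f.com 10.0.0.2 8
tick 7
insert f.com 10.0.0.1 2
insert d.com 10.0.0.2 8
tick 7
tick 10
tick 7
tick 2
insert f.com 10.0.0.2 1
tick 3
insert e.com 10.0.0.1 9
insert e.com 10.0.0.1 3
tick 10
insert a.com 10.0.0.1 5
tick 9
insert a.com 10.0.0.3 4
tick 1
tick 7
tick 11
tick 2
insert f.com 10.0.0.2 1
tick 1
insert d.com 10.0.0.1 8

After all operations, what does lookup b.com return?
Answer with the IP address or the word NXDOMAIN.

Answer: NXDOMAIN

Derivation:
Op 1: tick 2 -> clock=2.
Op 2: tick 5 -> clock=7.
Op 3: insert d.com -> 10.0.0.3 (expiry=7+4=11). clock=7
Op 4: insert f.com -> 10.0.0.2 (expiry=7+8=15). clock=7
Op 5: tick 7 -> clock=14. purged={d.com}
Op 6: insert f.com -> 10.0.0.1 (expiry=14+2=16). clock=14
Op 7: insert d.com -> 10.0.0.2 (expiry=14+8=22). clock=14
Op 8: tick 7 -> clock=21. purged={f.com}
Op 9: tick 10 -> clock=31. purged={d.com}
Op 10: tick 7 -> clock=38.
Op 11: tick 2 -> clock=40.
Op 12: insert f.com -> 10.0.0.2 (expiry=40+1=41). clock=40
Op 13: tick 3 -> clock=43. purged={f.com}
Op 14: insert e.com -> 10.0.0.1 (expiry=43+9=52). clock=43
Op 15: insert e.com -> 10.0.0.1 (expiry=43+3=46). clock=43
Op 16: tick 10 -> clock=53. purged={e.com}
Op 17: insert a.com -> 10.0.0.1 (expiry=53+5=58). clock=53
Op 18: tick 9 -> clock=62. purged={a.com}
Op 19: insert a.com -> 10.0.0.3 (expiry=62+4=66). clock=62
Op 20: tick 1 -> clock=63.
Op 21: tick 7 -> clock=70. purged={a.com}
Op 22: tick 11 -> clock=81.
Op 23: tick 2 -> clock=83.
Op 24: insert f.com -> 10.0.0.2 (expiry=83+1=84). clock=83
Op 25: tick 1 -> clock=84. purged={f.com}
Op 26: insert d.com -> 10.0.0.1 (expiry=84+8=92). clock=84
lookup b.com: not in cache (expired or never inserted)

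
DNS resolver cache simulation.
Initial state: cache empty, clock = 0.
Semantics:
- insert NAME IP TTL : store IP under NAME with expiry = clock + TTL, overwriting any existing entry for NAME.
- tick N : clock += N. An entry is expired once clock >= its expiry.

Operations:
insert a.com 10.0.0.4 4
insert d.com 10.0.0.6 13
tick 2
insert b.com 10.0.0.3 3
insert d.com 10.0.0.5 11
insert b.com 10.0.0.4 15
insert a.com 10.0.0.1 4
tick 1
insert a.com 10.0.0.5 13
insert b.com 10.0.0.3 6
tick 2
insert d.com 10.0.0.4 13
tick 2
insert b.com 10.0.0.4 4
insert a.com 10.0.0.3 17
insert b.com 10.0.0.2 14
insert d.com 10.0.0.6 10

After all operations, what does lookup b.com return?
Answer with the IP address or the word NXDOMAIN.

Op 1: insert a.com -> 10.0.0.4 (expiry=0+4=4). clock=0
Op 2: insert d.com -> 10.0.0.6 (expiry=0+13=13). clock=0
Op 3: tick 2 -> clock=2.
Op 4: insert b.com -> 10.0.0.3 (expiry=2+3=5). clock=2
Op 5: insert d.com -> 10.0.0.5 (expiry=2+11=13). clock=2
Op 6: insert b.com -> 10.0.0.4 (expiry=2+15=17). clock=2
Op 7: insert a.com -> 10.0.0.1 (expiry=2+4=6). clock=2
Op 8: tick 1 -> clock=3.
Op 9: insert a.com -> 10.0.0.5 (expiry=3+13=16). clock=3
Op 10: insert b.com -> 10.0.0.3 (expiry=3+6=9). clock=3
Op 11: tick 2 -> clock=5.
Op 12: insert d.com -> 10.0.0.4 (expiry=5+13=18). clock=5
Op 13: tick 2 -> clock=7.
Op 14: insert b.com -> 10.0.0.4 (expiry=7+4=11). clock=7
Op 15: insert a.com -> 10.0.0.3 (expiry=7+17=24). clock=7
Op 16: insert b.com -> 10.0.0.2 (expiry=7+14=21). clock=7
Op 17: insert d.com -> 10.0.0.6 (expiry=7+10=17). clock=7
lookup b.com: present, ip=10.0.0.2 expiry=21 > clock=7

Answer: 10.0.0.2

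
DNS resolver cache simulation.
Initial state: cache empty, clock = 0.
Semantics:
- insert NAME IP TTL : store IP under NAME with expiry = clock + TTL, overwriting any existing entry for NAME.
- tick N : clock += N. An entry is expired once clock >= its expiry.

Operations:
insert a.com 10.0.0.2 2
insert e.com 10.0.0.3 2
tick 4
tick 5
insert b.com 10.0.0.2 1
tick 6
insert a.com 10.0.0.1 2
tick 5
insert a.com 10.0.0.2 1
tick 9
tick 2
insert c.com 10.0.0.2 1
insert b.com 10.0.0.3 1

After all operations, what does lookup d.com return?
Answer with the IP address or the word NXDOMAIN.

Op 1: insert a.com -> 10.0.0.2 (expiry=0+2=2). clock=0
Op 2: insert e.com -> 10.0.0.3 (expiry=0+2=2). clock=0
Op 3: tick 4 -> clock=4. purged={a.com,e.com}
Op 4: tick 5 -> clock=9.
Op 5: insert b.com -> 10.0.0.2 (expiry=9+1=10). clock=9
Op 6: tick 6 -> clock=15. purged={b.com}
Op 7: insert a.com -> 10.0.0.1 (expiry=15+2=17). clock=15
Op 8: tick 5 -> clock=20. purged={a.com}
Op 9: insert a.com -> 10.0.0.2 (expiry=20+1=21). clock=20
Op 10: tick 9 -> clock=29. purged={a.com}
Op 11: tick 2 -> clock=31.
Op 12: insert c.com -> 10.0.0.2 (expiry=31+1=32). clock=31
Op 13: insert b.com -> 10.0.0.3 (expiry=31+1=32). clock=31
lookup d.com: not in cache (expired or never inserted)

Answer: NXDOMAIN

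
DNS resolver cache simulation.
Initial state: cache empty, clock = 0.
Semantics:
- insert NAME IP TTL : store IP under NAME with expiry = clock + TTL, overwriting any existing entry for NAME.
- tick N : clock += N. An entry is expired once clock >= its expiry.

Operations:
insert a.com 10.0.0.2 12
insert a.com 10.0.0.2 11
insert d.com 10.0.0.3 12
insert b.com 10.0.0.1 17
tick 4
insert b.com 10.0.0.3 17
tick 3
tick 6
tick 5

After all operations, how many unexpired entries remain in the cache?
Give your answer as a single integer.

Answer: 1

Derivation:
Op 1: insert a.com -> 10.0.0.2 (expiry=0+12=12). clock=0
Op 2: insert a.com -> 10.0.0.2 (expiry=0+11=11). clock=0
Op 3: insert d.com -> 10.0.0.3 (expiry=0+12=12). clock=0
Op 4: insert b.com -> 10.0.0.1 (expiry=0+17=17). clock=0
Op 5: tick 4 -> clock=4.
Op 6: insert b.com -> 10.0.0.3 (expiry=4+17=21). clock=4
Op 7: tick 3 -> clock=7.
Op 8: tick 6 -> clock=13. purged={a.com,d.com}
Op 9: tick 5 -> clock=18.
Final cache (unexpired): {b.com} -> size=1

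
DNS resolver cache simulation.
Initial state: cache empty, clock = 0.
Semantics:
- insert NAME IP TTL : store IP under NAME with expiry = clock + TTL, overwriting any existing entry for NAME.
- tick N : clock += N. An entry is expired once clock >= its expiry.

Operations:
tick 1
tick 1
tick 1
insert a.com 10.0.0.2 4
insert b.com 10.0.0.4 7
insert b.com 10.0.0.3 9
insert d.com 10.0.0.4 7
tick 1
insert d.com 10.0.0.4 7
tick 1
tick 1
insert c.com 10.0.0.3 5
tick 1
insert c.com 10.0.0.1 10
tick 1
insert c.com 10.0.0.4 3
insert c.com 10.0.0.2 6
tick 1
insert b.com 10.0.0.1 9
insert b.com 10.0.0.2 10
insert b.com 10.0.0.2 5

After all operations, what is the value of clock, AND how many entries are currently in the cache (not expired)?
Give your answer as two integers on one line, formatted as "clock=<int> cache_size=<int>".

Op 1: tick 1 -> clock=1.
Op 2: tick 1 -> clock=2.
Op 3: tick 1 -> clock=3.
Op 4: insert a.com -> 10.0.0.2 (expiry=3+4=7). clock=3
Op 5: insert b.com -> 10.0.0.4 (expiry=3+7=10). clock=3
Op 6: insert b.com -> 10.0.0.3 (expiry=3+9=12). clock=3
Op 7: insert d.com -> 10.0.0.4 (expiry=3+7=10). clock=3
Op 8: tick 1 -> clock=4.
Op 9: insert d.com -> 10.0.0.4 (expiry=4+7=11). clock=4
Op 10: tick 1 -> clock=5.
Op 11: tick 1 -> clock=6.
Op 12: insert c.com -> 10.0.0.3 (expiry=6+5=11). clock=6
Op 13: tick 1 -> clock=7. purged={a.com}
Op 14: insert c.com -> 10.0.0.1 (expiry=7+10=17). clock=7
Op 15: tick 1 -> clock=8.
Op 16: insert c.com -> 10.0.0.4 (expiry=8+3=11). clock=8
Op 17: insert c.com -> 10.0.0.2 (expiry=8+6=14). clock=8
Op 18: tick 1 -> clock=9.
Op 19: insert b.com -> 10.0.0.1 (expiry=9+9=18). clock=9
Op 20: insert b.com -> 10.0.0.2 (expiry=9+10=19). clock=9
Op 21: insert b.com -> 10.0.0.2 (expiry=9+5=14). clock=9
Final clock = 9
Final cache (unexpired): {b.com,c.com,d.com} -> size=3

Answer: clock=9 cache_size=3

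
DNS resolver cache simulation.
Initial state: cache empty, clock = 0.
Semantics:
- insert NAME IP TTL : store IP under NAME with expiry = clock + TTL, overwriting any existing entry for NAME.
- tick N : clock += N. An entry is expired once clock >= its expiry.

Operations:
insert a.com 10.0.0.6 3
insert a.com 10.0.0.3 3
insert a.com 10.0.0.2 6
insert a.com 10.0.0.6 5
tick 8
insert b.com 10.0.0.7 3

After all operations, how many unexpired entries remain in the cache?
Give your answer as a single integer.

Op 1: insert a.com -> 10.0.0.6 (expiry=0+3=3). clock=0
Op 2: insert a.com -> 10.0.0.3 (expiry=0+3=3). clock=0
Op 3: insert a.com -> 10.0.0.2 (expiry=0+6=6). clock=0
Op 4: insert a.com -> 10.0.0.6 (expiry=0+5=5). clock=0
Op 5: tick 8 -> clock=8. purged={a.com}
Op 6: insert b.com -> 10.0.0.7 (expiry=8+3=11). clock=8
Final cache (unexpired): {b.com} -> size=1

Answer: 1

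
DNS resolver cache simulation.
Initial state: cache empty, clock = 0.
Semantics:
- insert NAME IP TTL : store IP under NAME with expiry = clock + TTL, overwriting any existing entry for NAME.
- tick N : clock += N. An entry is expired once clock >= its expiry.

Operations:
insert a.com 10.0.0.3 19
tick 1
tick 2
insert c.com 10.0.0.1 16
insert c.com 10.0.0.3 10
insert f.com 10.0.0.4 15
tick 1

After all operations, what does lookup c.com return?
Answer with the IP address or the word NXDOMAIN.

Answer: 10.0.0.3

Derivation:
Op 1: insert a.com -> 10.0.0.3 (expiry=0+19=19). clock=0
Op 2: tick 1 -> clock=1.
Op 3: tick 2 -> clock=3.
Op 4: insert c.com -> 10.0.0.1 (expiry=3+16=19). clock=3
Op 5: insert c.com -> 10.0.0.3 (expiry=3+10=13). clock=3
Op 6: insert f.com -> 10.0.0.4 (expiry=3+15=18). clock=3
Op 7: tick 1 -> clock=4.
lookup c.com: present, ip=10.0.0.3 expiry=13 > clock=4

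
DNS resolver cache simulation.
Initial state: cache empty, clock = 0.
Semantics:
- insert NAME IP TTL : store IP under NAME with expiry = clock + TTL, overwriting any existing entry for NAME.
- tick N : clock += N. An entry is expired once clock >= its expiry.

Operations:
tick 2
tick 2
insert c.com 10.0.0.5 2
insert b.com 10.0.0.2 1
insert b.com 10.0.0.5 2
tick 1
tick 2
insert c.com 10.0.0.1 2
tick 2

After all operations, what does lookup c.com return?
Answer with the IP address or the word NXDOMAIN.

Answer: NXDOMAIN

Derivation:
Op 1: tick 2 -> clock=2.
Op 2: tick 2 -> clock=4.
Op 3: insert c.com -> 10.0.0.5 (expiry=4+2=6). clock=4
Op 4: insert b.com -> 10.0.0.2 (expiry=4+1=5). clock=4
Op 5: insert b.com -> 10.0.0.5 (expiry=4+2=6). clock=4
Op 6: tick 1 -> clock=5.
Op 7: tick 2 -> clock=7. purged={b.com,c.com}
Op 8: insert c.com -> 10.0.0.1 (expiry=7+2=9). clock=7
Op 9: tick 2 -> clock=9. purged={c.com}
lookup c.com: not in cache (expired or never inserted)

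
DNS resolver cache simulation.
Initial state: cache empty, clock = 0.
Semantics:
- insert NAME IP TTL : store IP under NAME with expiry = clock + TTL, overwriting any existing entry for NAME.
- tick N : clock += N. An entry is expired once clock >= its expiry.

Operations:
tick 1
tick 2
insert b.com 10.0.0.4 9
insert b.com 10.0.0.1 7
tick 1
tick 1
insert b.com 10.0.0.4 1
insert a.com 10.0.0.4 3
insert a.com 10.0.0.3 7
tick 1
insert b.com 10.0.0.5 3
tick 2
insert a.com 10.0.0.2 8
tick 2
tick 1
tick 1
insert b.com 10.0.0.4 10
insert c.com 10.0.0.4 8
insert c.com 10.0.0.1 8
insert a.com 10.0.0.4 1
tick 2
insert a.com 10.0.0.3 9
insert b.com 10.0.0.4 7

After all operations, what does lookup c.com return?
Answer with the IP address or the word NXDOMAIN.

Op 1: tick 1 -> clock=1.
Op 2: tick 2 -> clock=3.
Op 3: insert b.com -> 10.0.0.4 (expiry=3+9=12). clock=3
Op 4: insert b.com -> 10.0.0.1 (expiry=3+7=10). clock=3
Op 5: tick 1 -> clock=4.
Op 6: tick 1 -> clock=5.
Op 7: insert b.com -> 10.0.0.4 (expiry=5+1=6). clock=5
Op 8: insert a.com -> 10.0.0.4 (expiry=5+3=8). clock=5
Op 9: insert a.com -> 10.0.0.3 (expiry=5+7=12). clock=5
Op 10: tick 1 -> clock=6. purged={b.com}
Op 11: insert b.com -> 10.0.0.5 (expiry=6+3=9). clock=6
Op 12: tick 2 -> clock=8.
Op 13: insert a.com -> 10.0.0.2 (expiry=8+8=16). clock=8
Op 14: tick 2 -> clock=10. purged={b.com}
Op 15: tick 1 -> clock=11.
Op 16: tick 1 -> clock=12.
Op 17: insert b.com -> 10.0.0.4 (expiry=12+10=22). clock=12
Op 18: insert c.com -> 10.0.0.4 (expiry=12+8=20). clock=12
Op 19: insert c.com -> 10.0.0.1 (expiry=12+8=20). clock=12
Op 20: insert a.com -> 10.0.0.4 (expiry=12+1=13). clock=12
Op 21: tick 2 -> clock=14. purged={a.com}
Op 22: insert a.com -> 10.0.0.3 (expiry=14+9=23). clock=14
Op 23: insert b.com -> 10.0.0.4 (expiry=14+7=21). clock=14
lookup c.com: present, ip=10.0.0.1 expiry=20 > clock=14

Answer: 10.0.0.1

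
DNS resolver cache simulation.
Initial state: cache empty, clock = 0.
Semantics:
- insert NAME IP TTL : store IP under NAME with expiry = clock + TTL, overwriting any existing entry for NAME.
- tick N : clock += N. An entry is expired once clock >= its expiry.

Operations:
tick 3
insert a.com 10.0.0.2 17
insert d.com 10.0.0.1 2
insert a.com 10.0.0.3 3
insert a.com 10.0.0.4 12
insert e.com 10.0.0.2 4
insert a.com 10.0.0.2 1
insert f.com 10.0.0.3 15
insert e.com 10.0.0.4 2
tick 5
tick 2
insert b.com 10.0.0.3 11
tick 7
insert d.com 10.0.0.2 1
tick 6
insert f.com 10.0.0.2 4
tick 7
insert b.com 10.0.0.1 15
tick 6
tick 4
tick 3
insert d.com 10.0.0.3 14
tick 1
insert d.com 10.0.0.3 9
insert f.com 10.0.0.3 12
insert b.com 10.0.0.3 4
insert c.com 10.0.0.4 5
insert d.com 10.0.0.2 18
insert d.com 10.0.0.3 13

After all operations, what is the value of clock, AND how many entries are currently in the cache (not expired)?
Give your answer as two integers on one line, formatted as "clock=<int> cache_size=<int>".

Answer: clock=44 cache_size=4

Derivation:
Op 1: tick 3 -> clock=3.
Op 2: insert a.com -> 10.0.0.2 (expiry=3+17=20). clock=3
Op 3: insert d.com -> 10.0.0.1 (expiry=3+2=5). clock=3
Op 4: insert a.com -> 10.0.0.3 (expiry=3+3=6). clock=3
Op 5: insert a.com -> 10.0.0.4 (expiry=3+12=15). clock=3
Op 6: insert e.com -> 10.0.0.2 (expiry=3+4=7). clock=3
Op 7: insert a.com -> 10.0.0.2 (expiry=3+1=4). clock=3
Op 8: insert f.com -> 10.0.0.3 (expiry=3+15=18). clock=3
Op 9: insert e.com -> 10.0.0.4 (expiry=3+2=5). clock=3
Op 10: tick 5 -> clock=8. purged={a.com,d.com,e.com}
Op 11: tick 2 -> clock=10.
Op 12: insert b.com -> 10.0.0.3 (expiry=10+11=21). clock=10
Op 13: tick 7 -> clock=17.
Op 14: insert d.com -> 10.0.0.2 (expiry=17+1=18). clock=17
Op 15: tick 6 -> clock=23. purged={b.com,d.com,f.com}
Op 16: insert f.com -> 10.0.0.2 (expiry=23+4=27). clock=23
Op 17: tick 7 -> clock=30. purged={f.com}
Op 18: insert b.com -> 10.0.0.1 (expiry=30+15=45). clock=30
Op 19: tick 6 -> clock=36.
Op 20: tick 4 -> clock=40.
Op 21: tick 3 -> clock=43.
Op 22: insert d.com -> 10.0.0.3 (expiry=43+14=57). clock=43
Op 23: tick 1 -> clock=44.
Op 24: insert d.com -> 10.0.0.3 (expiry=44+9=53). clock=44
Op 25: insert f.com -> 10.0.0.3 (expiry=44+12=56). clock=44
Op 26: insert b.com -> 10.0.0.3 (expiry=44+4=48). clock=44
Op 27: insert c.com -> 10.0.0.4 (expiry=44+5=49). clock=44
Op 28: insert d.com -> 10.0.0.2 (expiry=44+18=62). clock=44
Op 29: insert d.com -> 10.0.0.3 (expiry=44+13=57). clock=44
Final clock = 44
Final cache (unexpired): {b.com,c.com,d.com,f.com} -> size=4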